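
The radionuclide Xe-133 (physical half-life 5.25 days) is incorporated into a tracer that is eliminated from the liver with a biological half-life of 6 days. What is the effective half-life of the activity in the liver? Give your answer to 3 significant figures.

2.80 days

1/t_eff = 1/t_phys + 1/t_biol = 1/5.25 + 1/6 = 0.35714 per day.
t_eff = 5.25 × 6 / (5.25 + 6) ≈ 2.8 days.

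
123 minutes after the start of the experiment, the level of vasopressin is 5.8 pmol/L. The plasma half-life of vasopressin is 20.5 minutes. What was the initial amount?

371.2 pmol/L

Number of half-lives elapsed: n = 123/20.5 ≈ 6.
A₀ = A × 2^n = 5.8 × 2^6 = 5.8 × 64 ≈ 371.2 pmol/L.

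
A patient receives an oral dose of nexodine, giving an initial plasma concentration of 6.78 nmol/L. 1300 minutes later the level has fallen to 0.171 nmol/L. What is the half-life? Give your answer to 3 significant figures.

A/A₀ = 0.171/6.78 ≈ 0.025221.
n = log₂(39.649) ≈ 5.3092 half-lives elapsed in 1300 minutes.
t½ = 1300/5.3092 ≈ 244.86 minutes.

245 minutes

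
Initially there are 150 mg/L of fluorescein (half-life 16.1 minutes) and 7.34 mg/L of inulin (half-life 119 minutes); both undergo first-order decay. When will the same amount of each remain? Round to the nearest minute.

81 minutes

Set 150·(1/2)^(t/16.1) = 7.34·(1/2)^(t/119).
Taking log₂: log₂(150/7.34) = t·(1/16.1 − 1/119).
log₂(20.436) = 4.353; 1/16.1 − 1/119 = 0.053708.
t = 4.353 / 0.053708 ≈ 81.049 minutes.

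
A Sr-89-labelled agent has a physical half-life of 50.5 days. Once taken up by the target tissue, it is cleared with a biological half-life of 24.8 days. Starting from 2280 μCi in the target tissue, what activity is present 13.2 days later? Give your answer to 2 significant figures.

1/t_eff = 1/t_phys + 1/t_biol = 1/50.5 + 1/24.8 = 0.060125 per day.
t_eff = 50.5 × 24.8 / (50.5 + 24.8) ≈ 16.632 days.
Remaining = 2280 × (1/2)^(13.2/16.632) = 2280 × (1/2)^0.79364 ≈ 1315.3 μCi.

1300 μCi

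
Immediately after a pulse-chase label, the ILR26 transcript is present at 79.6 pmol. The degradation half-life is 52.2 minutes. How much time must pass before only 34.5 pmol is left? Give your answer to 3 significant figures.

Fraction remaining = 34.5/79.6 ≈ 0.43342.
n = log₂(79.6/34.5) = ln(2.3072)/ln 2 ≈ 1.2062 half-lives.
t = n × t½ = 1.2062 × 52.2 ≈ 62.962 minutes.

63.0 minutes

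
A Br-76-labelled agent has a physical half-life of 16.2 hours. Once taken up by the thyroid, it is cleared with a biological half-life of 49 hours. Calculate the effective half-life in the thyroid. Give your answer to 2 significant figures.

12 hours

1/t_eff = 1/t_phys + 1/t_biol = 1/16.2 + 1/49 = 0.082137 per hour.
t_eff = 16.2 × 49 / (16.2 + 49) ≈ 12.175 hours.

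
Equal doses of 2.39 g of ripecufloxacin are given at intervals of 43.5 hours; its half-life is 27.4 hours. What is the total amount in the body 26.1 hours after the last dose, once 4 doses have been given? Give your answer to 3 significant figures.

1.83 g

The 4 doses were given 156.6, 113.1, 69.6, 26.1 hours ago.
Total = 2.39·(1/2)^(156.6/27.4) + 2.39·(1/2)^(113.1/27.4) + 2.39·(1/2)^(69.6/27.4) + 2.39·(1/2)^(26.1/27.4)
      = 0.04549 + 0.13672 + 0.4109 + 1.235 ≈ 1.8281 g.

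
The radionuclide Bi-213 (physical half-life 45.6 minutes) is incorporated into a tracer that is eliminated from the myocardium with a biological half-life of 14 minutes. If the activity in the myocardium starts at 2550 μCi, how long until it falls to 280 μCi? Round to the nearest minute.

1/t_eff = 1/t_phys + 1/t_biol = 1/45.6 + 1/14 = 0.093358 per minute.
t_eff = 45.6 × 14 / (45.6 + 14) ≈ 10.711 minutes.
n = log₂(2550/280) ≈ 3.187; t = 3.187 × 10.711 ≈ 34.137 minutes.

34 minutes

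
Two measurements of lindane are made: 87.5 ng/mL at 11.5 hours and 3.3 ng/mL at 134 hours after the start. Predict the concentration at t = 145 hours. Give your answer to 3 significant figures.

Over Δt = 134 − 11.5 = 122.5 hours, the level fell by a factor of 87.5/3.3 ≈ 26.515.
n = log₂(26.515) ≈ 4.7287 half-lives, so t½ = 122.5/4.7287 ≈ 25.905 hours.
From t = 134 to t = 145: 3.3 × (1/2)^((145−134)/25.905) ≈ 2.4586 ng/mL.

2.46 ng/mL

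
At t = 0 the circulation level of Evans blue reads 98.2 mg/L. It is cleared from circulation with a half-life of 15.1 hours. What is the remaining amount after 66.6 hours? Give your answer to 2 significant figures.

4.6 mg/L

Number of half-lives: n = 66.6/15.1 ≈ 4.4106.
Remaining = 98.2 × (1/2)^4.4106 = 98.2 × 0.04702 ≈ 4.6173 mg/L.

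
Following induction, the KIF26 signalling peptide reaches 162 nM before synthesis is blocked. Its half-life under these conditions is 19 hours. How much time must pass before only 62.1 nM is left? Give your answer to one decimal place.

26.3 hours

Fraction remaining = 62.1/162 ≈ 0.38333.
n = log₂(162/62.1) = ln(2.6087)/ln 2 ≈ 1.3833 half-lives.
t = n × t½ = 1.3833 × 19 ≈ 26.283 hours.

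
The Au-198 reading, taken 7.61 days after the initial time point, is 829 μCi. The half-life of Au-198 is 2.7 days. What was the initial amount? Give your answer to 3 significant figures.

Number of half-lives elapsed: n = 7.61/2.7 ≈ 2.8185.
A₀ = A × 2^n = 829 × 2^2.8185 = 829 × 7.0544 ≈ 5848.1 μCi.

5850 μCi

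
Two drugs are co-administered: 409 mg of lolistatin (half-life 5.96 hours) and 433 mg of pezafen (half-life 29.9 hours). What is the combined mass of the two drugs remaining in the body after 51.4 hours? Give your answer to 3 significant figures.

lolistatin: 409 × (1/2)^(51.4/5.96) = 409 × (1/2)^8.6242 ≈ 1.0366 mg.
pezafen: 433 × (1/2)^(51.4/29.9) = 433 × (1/2)^1.7191 ≈ 131.52 mg.
Total = 1.0366 + 131.52 ≈ 132.56 mg.

133 mg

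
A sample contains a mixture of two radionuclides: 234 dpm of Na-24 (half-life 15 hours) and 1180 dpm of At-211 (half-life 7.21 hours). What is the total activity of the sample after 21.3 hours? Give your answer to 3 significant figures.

Na-24: 234 × (1/2)^(21.3/15) = 234 × (1/2)^1.42 ≈ 87.449 dpm.
At-211: 1180 × (1/2)^(21.3/7.21) = 1180 × (1/2)^2.9542 ≈ 152.25 dpm.
Total = 87.449 + 152.25 ≈ 239.7 dpm.

240 dpm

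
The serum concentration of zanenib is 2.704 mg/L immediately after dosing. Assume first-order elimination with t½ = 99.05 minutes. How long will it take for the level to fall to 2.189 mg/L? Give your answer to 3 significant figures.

30.2 minutes

Fraction remaining = 2.189/2.704 ≈ 0.80954.
n = log₂(2.704/2.189) = ln(1.2353)/ln 2 ≈ 0.30482 half-lives.
t = n × t½ = 0.30482 × 99.05 ≈ 30.193 minutes.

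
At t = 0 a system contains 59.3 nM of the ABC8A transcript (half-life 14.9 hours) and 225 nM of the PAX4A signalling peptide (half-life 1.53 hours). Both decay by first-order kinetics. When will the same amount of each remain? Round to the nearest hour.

Set 59.3·(1/2)^(t/14.9) = 225·(1/2)^(t/1.53).
Taking log₂: log₂(59.3/225) = t·(1/14.9 − 1/1.53).
log₂(0.26356) = -1.9238; 1/14.9 − 1/1.53 = -0.58648.
t = -1.9238 / -0.58648 ≈ 3.2803 hours.

3 hours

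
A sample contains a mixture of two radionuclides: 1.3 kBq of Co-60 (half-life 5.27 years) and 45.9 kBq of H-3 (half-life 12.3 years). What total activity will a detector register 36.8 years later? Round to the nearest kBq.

6 kBq

Co-60: 1.3 × (1/2)^(36.8/5.27) = 1.3 × (1/2)^6.9829 ≈ 0.010277 kBq.
H-3: 45.9 × (1/2)^(36.8/12.3) = 45.9 × (1/2)^2.9919 ≈ 5.7699 kBq.
Total = 0.010277 + 5.7699 ≈ 5.7802 kBq.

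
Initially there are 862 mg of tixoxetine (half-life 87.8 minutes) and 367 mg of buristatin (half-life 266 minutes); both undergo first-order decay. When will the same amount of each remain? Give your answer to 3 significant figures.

161 minutes

Set 862·(1/2)^(t/87.8) = 367·(1/2)^(t/266).
Taking log₂: log₂(862/367) = t·(1/87.8 − 1/266).
log₂(2.3488) = 1.2319; 1/87.8 − 1/266 = 0.0076301.
t = 1.2319 / 0.0076301 ≈ 161.45 minutes.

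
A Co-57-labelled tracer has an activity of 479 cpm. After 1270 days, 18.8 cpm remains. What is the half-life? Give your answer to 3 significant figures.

272 days

A/A₀ = 18.8/479 ≈ 0.039248.
n = log₂(25.479) ≈ 4.6712 half-lives elapsed in 1270 days.
t½ = 1270/4.6712 ≈ 271.88 days.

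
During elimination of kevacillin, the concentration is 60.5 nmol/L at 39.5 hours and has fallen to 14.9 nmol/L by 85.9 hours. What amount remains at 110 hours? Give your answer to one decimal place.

Over Δt = 85.9 − 39.5 = 46.4 hours, the level fell by a factor of 60.5/14.9 ≈ 4.0604.
n = log₂(4.0604) ≈ 2.0216 half-lives, so t½ = 46.4/2.0216 ≈ 22.952 hours.
From t = 85.9 to t = 110: 14.9 × (1/2)^((110−85.9)/22.952) ≈ 7.1961 nmol/L.

7.2 nmol/L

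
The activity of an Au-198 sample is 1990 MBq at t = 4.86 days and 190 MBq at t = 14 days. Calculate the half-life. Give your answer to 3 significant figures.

2.70 days

Over Δt = 14 − 4.86 = 9.14 days, the level fell by a factor of 1990/190 ≈ 10.474.
n = log₂(10.474) ≈ 3.3887 half-lives, so t½ = 9.14/3.3887 ≈ 2.6972 days.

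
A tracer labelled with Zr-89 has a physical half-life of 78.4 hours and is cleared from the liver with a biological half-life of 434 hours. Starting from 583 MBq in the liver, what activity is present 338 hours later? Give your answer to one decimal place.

17.1 MBq

1/t_eff = 1/t_phys + 1/t_biol = 1/78.4 + 1/434 = 0.015059 per hour.
t_eff = 78.4 × 434 / (78.4 + 434) ≈ 66.404 hours.
Remaining = 583 × (1/2)^(338/66.404) = 583 × (1/2)^5.09 ≈ 17.117 MBq.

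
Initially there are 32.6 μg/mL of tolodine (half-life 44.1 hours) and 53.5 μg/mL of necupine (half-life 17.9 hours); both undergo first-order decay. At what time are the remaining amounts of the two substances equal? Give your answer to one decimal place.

Set 32.6·(1/2)^(t/44.1) = 53.5·(1/2)^(t/17.9).
Taking log₂: log₂(32.6/53.5) = t·(1/44.1 − 1/17.9).
log₂(0.60935) = -0.71467; 1/44.1 − 1/17.9 = -0.03319.
t = -0.71467 / -0.03319 ≈ 21.532 hours.

21.5 hours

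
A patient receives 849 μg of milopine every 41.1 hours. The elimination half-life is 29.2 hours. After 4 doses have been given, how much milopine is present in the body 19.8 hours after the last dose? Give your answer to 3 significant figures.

834 μg

The 4 doses were given 143.1, 102, 60.9, 19.8 hours ago.
Total = 849·(1/2)^(143.1/29.2) + 849·(1/2)^(102/29.2) + 849·(1/2)^(60.9/29.2) + 849·(1/2)^(19.8/29.2)
      = 28.422 + 75.399 + 200.02 + 530.62 ≈ 834.46 μg.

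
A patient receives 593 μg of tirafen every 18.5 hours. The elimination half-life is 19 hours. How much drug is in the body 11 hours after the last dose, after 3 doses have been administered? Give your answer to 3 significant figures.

The 3 doses were given 48, 29.5, 11 hours ago.
Total = 593·(1/2)^(48/19) + 593·(1/2)^(29.5/19) + 593·(1/2)^(11/19)
      = 102.93 + 202.15 + 396.99 ≈ 702.07 μg.

702 μg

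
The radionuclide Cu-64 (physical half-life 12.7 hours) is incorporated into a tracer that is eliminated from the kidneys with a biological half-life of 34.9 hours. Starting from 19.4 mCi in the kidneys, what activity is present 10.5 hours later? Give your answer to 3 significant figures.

1/t_eff = 1/t_phys + 1/t_biol = 1/12.7 + 1/34.9 = 0.10739 per hour.
t_eff = 12.7 × 34.9 / (12.7 + 34.9) ≈ 9.3116 hours.
Remaining = 19.4 × (1/2)^(10.5/9.3116) = 19.4 × (1/2)^1.1276 ≈ 8.8787 mCi.

8.88 mCi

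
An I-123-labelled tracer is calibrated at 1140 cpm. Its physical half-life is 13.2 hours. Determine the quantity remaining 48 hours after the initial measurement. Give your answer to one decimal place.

Number of half-lives: n = 48/13.2 ≈ 3.6364.
Remaining = 1140 × (1/2)^3.6364 = 1140 × 0.080417 ≈ 91.675 cpm.

91.7 cpm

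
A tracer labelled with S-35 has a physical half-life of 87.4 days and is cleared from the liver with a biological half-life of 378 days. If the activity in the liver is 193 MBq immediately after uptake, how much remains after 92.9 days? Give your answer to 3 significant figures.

1/t_eff = 1/t_phys + 1/t_biol = 1/87.4 + 1/378 = 0.014087 per day.
t_eff = 87.4 × 378 / (87.4 + 378) ≈ 70.987 days.
Remaining = 193 × (1/2)^(92.9/70.987) = 193 × (1/2)^1.3087 ≈ 77.911 MBq.

77.9 MBq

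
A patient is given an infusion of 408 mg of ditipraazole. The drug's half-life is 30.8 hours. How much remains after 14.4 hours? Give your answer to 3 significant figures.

Number of half-lives: n = 14.4/30.8 ≈ 0.46753.
Remaining = 408 × (1/2)^0.46753 = 408 × 0.7232 ≈ 295.07 mg.

295 mg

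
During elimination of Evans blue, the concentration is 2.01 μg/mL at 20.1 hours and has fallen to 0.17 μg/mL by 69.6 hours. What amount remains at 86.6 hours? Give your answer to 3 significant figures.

Over Δt = 69.6 − 20.1 = 49.5 hours, the level fell by a factor of 2.01/0.17 ≈ 11.824.
n = log₂(11.824) ≈ 3.5636 half-lives, so t½ = 49.5/3.5636 ≈ 13.89 hours.
From t = 69.6 to t = 86.6: 0.17 × (1/2)^((86.6−69.6)/13.89) ≈ 0.072783 μg/mL.

0.0728 μg/mL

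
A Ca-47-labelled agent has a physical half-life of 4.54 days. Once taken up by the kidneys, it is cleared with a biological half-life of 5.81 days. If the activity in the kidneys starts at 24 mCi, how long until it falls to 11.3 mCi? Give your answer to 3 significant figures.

1/t_eff = 1/t_phys + 1/t_biol = 1/4.54 + 1/5.81 = 0.39238 per day.
t_eff = 4.54 × 5.81 / (4.54 + 5.81) ≈ 2.5485 days.
n = log₂(24/11.3) ≈ 1.0867; t = 1.0867 × 2.5485 ≈ 2.7695 days.

2.77 days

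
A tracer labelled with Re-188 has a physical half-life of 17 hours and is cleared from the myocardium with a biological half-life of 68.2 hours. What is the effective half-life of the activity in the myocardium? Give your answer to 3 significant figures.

1/t_eff = 1/t_phys + 1/t_biol = 1/17 + 1/68.2 = 0.073486 per hour.
t_eff = 17 × 68.2 / (17 + 68.2) ≈ 13.608 hours.

13.6 hours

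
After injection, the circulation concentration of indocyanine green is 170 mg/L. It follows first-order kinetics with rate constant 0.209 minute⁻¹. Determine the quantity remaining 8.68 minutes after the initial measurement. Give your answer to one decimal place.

t½ = ln 2 / λ = 0.69315 / 0.209 ≈ 3.3165 minutes.
Number of half-lives: n = 8.68/3.3165 ≈ 2.6172.
Remaining = 170 × (1/2)^2.6172 = 170 × 0.16298 ≈ 27.707 mg/L.

27.7 mg/L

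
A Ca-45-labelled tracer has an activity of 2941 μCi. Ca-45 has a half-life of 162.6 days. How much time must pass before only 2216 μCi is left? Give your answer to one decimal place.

Fraction remaining = 2216/2941 ≈ 0.75349.
n = log₂(2941/2216) = ln(1.3272)/ln 2 ≈ 0.40835 half-lives.
t = n × t½ = 0.40835 × 162.6 ≈ 66.398 days.

66.4 days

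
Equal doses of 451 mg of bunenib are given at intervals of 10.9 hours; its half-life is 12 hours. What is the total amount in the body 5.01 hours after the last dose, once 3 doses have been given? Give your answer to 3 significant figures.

613 mg

The 3 doses were given 26.81, 15.91, 5.01 hours ago.
Total = 451·(1/2)^(26.81/12) + 451·(1/2)^(15.91/12) + 451·(1/2)^(5.01/12)
      = 95.857 + 179.91 + 337.67 ≈ 613.44 mg.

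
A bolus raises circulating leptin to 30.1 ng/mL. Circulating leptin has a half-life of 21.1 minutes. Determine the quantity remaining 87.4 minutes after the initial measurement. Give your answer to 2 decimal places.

Number of half-lives: n = 87.4/21.1 ≈ 4.1422.
Remaining = 30.1 × (1/2)^4.1422 = 30.1 × 0.056634 ≈ 1.7047 ng/mL.

1.70 ng/mL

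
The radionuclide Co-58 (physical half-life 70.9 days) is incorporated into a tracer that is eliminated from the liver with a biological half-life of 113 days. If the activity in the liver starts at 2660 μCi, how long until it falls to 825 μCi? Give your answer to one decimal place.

73.6 days

1/t_eff = 1/t_phys + 1/t_biol = 1/70.9 + 1/113 = 0.022954 per day.
t_eff = 70.9 × 113 / (70.9 + 113) ≈ 43.566 days.
n = log₂(2660/825) ≈ 1.689; t = 1.689 × 43.566 ≈ 73.58 days.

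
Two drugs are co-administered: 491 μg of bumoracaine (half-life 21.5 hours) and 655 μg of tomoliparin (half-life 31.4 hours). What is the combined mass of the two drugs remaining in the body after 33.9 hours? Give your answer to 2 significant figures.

470 μg

bumoracaine: 491 × (1/2)^(33.9/21.5) = 491 × (1/2)^1.5767 ≈ 164.6 μg.
tomoliparin: 655 × (1/2)^(33.9/31.4) = 655 × (1/2)^1.0796 ≈ 309.92 μg.
Total = 164.6 + 309.92 ≈ 474.52 μg.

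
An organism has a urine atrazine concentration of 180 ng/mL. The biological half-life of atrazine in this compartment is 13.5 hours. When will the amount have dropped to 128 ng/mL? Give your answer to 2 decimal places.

Fraction remaining = 128/180 ≈ 0.71111.
n = log₂(180/128) = ln(1.4062)/ln 2 ≈ 0.49185 half-lives.
t = n × t½ = 0.49185 × 13.5 ≈ 6.64 hours.

6.64 hours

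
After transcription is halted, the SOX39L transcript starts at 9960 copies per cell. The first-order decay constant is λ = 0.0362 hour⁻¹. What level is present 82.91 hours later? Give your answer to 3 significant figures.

t½ = ln 2 / λ = 0.69315 / 0.0362 ≈ 19.148 hours.
Number of half-lives: n = 82.91/19.148 ≈ 4.33.
Remaining = 9960 × (1/2)^4.33 = 9960 × 0.04972 ≈ 495.21 copies per cell.

495 copies per cell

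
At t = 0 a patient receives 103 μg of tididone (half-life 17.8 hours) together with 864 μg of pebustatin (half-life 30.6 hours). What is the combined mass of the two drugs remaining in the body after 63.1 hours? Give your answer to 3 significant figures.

216 μg

tididone: 103 × (1/2)^(63.1/17.8) = 103 × (1/2)^3.5449 ≈ 8.8248 μg.
pebustatin: 864 × (1/2)^(63.1/30.6) = 864 × (1/2)^2.0621 ≈ 206.9 μg.
Total = 8.8248 + 206.9 ≈ 215.73 μg.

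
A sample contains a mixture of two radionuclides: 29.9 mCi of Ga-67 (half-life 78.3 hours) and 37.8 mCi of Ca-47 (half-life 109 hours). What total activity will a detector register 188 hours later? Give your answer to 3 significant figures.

Ga-67: 29.9 × (1/2)^(188/78.3) = 29.9 × (1/2)^2.401 ≈ 5.661 mCi.
Ca-47: 37.8 × (1/2)^(188/109) = 37.8 × (1/2)^1.7248 ≈ 11.436 mCi.
Total = 5.661 + 11.436 ≈ 17.097 mCi.

17.1 mCi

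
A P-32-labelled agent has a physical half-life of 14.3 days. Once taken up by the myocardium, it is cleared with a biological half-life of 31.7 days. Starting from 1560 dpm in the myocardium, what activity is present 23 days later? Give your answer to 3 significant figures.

1/t_eff = 1/t_phys + 1/t_biol = 1/14.3 + 1/31.7 = 0.10148 per day.
t_eff = 14.3 × 31.7 / (14.3 + 31.7) ≈ 9.8546 days.
Remaining = 1560 × (1/2)^(23/9.8546) = 1560 × (1/2)^2.3339 ≈ 309.41 dpm.

309 dpm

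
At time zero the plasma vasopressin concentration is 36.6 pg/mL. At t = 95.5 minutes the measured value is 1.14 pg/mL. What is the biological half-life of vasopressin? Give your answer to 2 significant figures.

19 minutes

A/A₀ = 1.14/36.6 ≈ 0.031148.
n = log₂(32.105) ≈ 5.0047 half-lives elapsed in 95.5 minutes.
t½ = 95.5/5.0047 ≈ 19.082 minutes.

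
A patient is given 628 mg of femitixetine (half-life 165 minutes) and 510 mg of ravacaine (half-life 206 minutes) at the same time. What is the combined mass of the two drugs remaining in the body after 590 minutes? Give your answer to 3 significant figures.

femitixetine: 628 × (1/2)^(590/165) = 628 × (1/2)^3.5758 ≈ 52.668 mg.
ravacaine: 510 × (1/2)^(590/206) = 510 × (1/2)^2.8641 ≈ 70.048 mg.
Total = 52.668 + 70.048 ≈ 122.72 mg.

123 mg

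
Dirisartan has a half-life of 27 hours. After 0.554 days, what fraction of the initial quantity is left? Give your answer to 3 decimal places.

0.554 days = 13.296 hours.
n = 13.296/27 ≈ 0.49244 half-lives.
Fraction remaining = (1/2)^0.49244 ≈ 0.71082.

0.711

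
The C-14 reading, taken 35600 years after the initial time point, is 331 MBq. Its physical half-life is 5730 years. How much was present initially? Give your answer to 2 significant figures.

25000 MBq

Number of half-lives elapsed: n = 35600/5730 ≈ 6.2129.
A₀ = A × 2^n = 331 × 2^6.2129 = 331 × 74.178 ≈ 24553 MBq.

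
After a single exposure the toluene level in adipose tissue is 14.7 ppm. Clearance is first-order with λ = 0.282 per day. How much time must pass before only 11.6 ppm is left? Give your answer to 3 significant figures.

0.840 days

t½ = ln 2 / λ = 0.69315 / 0.282 ≈ 2.458 days.
Fraction remaining = 11.6/14.7 ≈ 0.78912.
n = log₂(14.7/11.6) = ln(1.2672)/ln 2 ≈ 0.34169 half-lives.
t = n × t½ = 0.34169 × 2.458 ≈ 0.83987 days.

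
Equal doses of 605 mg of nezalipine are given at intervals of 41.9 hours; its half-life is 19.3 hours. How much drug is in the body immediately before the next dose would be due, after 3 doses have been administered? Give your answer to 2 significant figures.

170 mg

The 3 doses were given 125.7, 83.8, 41.9 hours ago.
Total = 605·(1/2)^(125.7/19.3) + 605·(1/2)^(83.8/19.3) + 605·(1/2)^(41.9/19.3)
      = 6.6246 + 29.833 + 134.35 ≈ 170.8 mg.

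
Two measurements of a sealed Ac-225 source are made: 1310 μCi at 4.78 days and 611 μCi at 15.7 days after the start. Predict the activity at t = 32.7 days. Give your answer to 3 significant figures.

186 μCi

Over Δt = 15.7 − 4.78 = 10.92 days, the level fell by a factor of 1310/611 ≈ 2.144.
n = log₂(2.144) ≈ 1.1003 half-lives, so t½ = 10.92/1.1003 ≈ 9.9244 days.
From t = 15.7 to t = 32.7: 611 × (1/2)^((32.7−15.7)/9.9244) ≈ 186.38 μCi.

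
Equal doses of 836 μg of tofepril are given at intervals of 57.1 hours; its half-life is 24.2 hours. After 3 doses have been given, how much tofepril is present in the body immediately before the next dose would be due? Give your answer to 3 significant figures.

The 3 doses were given 171.3, 114.2, 57.1 hours ago.
Total = 836·(1/2)^(171.3/24.2) + 836·(1/2)^(114.2/24.2) + 836·(1/2)^(57.1/24.2)
      = 6.1853 + 31.743 + 162.9 ≈ 200.83 μg.

201 μg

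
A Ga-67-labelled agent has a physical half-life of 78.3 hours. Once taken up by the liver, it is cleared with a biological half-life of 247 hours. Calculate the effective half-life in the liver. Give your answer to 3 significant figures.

1/t_eff = 1/t_phys + 1/t_biol = 1/78.3 + 1/247 = 0.01682 per hour.
t_eff = 78.3 × 247 / (78.3 + 247) ≈ 59.453 hours.

59.5 hours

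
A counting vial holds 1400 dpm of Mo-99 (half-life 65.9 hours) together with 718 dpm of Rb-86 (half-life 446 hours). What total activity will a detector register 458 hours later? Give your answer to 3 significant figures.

Mo-99: 1400 × (1/2)^(458/65.9) = 1400 × (1/2)^6.9499 ≈ 11.324 dpm.
Rb-86: 718 × (1/2)^(458/446) = 718 × (1/2)^1.0269 ≈ 352.37 dpm.
Total = 11.324 + 352.37 ≈ 363.69 dpm.

364 dpm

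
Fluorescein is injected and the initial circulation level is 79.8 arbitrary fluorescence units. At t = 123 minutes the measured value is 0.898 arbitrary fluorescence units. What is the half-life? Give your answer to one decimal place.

19.0 minutes

A/A₀ = 0.898/79.8 ≈ 0.011253.
n = log₂(88.864) ≈ 6.4735 half-lives elapsed in 123 minutes.
t½ = 123/6.4735 ≈ 19 minutes.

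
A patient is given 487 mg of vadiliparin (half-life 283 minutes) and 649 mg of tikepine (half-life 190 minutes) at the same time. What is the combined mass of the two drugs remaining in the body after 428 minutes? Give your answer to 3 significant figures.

vadiliparin: 487 × (1/2)^(428/283) = 487 × (1/2)^1.5124 ≈ 170.71 mg.
tikepine: 649 × (1/2)^(428/190) = 649 × (1/2)^2.2526 ≈ 136.19 mg.
Total = 170.71 + 136.19 ≈ 306.9 mg.

307 mg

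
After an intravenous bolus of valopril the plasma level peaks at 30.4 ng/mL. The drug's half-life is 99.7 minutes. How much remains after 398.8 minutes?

Elapsed time is 4 half-lives (398.8/99.7).
Each half-life halves the amount: 30.4 × (1/2)^4 = 30.4/16 = 1.9 ng/mL.

1.9 ng/mL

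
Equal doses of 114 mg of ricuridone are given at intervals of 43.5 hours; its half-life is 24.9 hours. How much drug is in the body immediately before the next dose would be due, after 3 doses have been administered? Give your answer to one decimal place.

47.1 mg

The 3 doses were given 130.5, 87, 43.5 hours ago.
Total = 114·(1/2)^(130.5/24.9) + 114·(1/2)^(87/24.9) + 114·(1/2)^(43.5/24.9)
      = 3.0145 + 10.118 + 33.963 ≈ 47.096 mg.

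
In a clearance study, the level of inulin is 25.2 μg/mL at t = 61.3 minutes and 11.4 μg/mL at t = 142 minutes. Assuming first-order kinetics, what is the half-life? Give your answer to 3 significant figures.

Over Δt = 142 − 61.3 = 80.7 minutes, the level fell by a factor of 25.2/11.4 ≈ 2.2105.
n = log₂(2.2105) ≈ 1.1444 half-lives, so t½ = 80.7/1.1444 ≈ 70.518 minutes.

70.5 minutes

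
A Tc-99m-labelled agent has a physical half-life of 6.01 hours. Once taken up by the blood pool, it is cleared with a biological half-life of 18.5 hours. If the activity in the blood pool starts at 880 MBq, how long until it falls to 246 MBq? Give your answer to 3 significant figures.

8.34 hours

1/t_eff = 1/t_phys + 1/t_biol = 1/6.01 + 1/18.5 = 0.22044 per hour.
t_eff = 6.01 × 18.5 / (6.01 + 18.5) ≈ 4.5363 hours.
n = log₂(880/246) ≈ 1.8388; t = 1.8388 × 4.5363 ≈ 8.3416 hours.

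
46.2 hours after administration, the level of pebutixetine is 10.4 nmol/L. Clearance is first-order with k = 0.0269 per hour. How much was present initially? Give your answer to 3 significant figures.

36.0 nmol/L

t½ = ln 2 / k = 0.69315 / 0.0269 ≈ 25.768 hours.
Number of half-lives elapsed: n = 46.2/25.768 ≈ 1.793.
A₀ = A × 2^n = 10.4 × 2^1.793 = 10.4 × 3.4652 ≈ 36.038 nmol/L.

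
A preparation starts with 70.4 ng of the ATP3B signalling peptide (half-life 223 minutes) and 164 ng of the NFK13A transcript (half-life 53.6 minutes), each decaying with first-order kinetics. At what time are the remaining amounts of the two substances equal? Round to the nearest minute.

86 minutes

Set 70.4·(1/2)^(t/223) = 164·(1/2)^(t/53.6).
Taking log₂: log₂(70.4/164) = t·(1/223 − 1/53.6).
log₂(0.42927) = -1.22; 1/223 − 1/53.6 = -0.014172.
t = -1.22 / -0.014172 ≈ 86.086 minutes.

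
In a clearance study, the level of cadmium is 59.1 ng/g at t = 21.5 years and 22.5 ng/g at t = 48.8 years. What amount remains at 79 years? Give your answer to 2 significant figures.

Over Δt = 48.8 − 21.5 = 27.3 years, the level fell by a factor of 59.1/22.5 ≈ 2.6267.
n = log₂(2.6267) ≈ 1.3932 half-lives, so t½ = 27.3/1.3932 ≈ 19.595 years.
From t = 48.8 to t = 79: 22.5 × (1/2)^((79−48.8)/19.595) ≈ 7.7308 ng/g.

7.7 ng/g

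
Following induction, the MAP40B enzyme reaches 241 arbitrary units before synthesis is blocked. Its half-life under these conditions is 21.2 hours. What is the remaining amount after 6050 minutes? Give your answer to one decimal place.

Convert the elapsed time: 6050 minutes = 100.833 hours.
Number of half-lives: n = 100.833/21.2 ≈ 4.7563.
Remaining = 241 × (1/2)^4.7563 = 241 × 0.037001 ≈ 8.9173 arbitrary units.

8.9 arbitrary units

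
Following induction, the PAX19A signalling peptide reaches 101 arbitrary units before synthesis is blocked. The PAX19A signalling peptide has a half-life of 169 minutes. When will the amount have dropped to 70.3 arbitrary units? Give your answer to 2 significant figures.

88 minutes

Fraction remaining = 70.3/101 ≈ 0.69604.
n = log₂(101/70.3) = ln(1.4367)/ln 2 ≈ 0.52276 half-lives.
t = n × t½ = 0.52276 × 169 ≈ 88.346 minutes.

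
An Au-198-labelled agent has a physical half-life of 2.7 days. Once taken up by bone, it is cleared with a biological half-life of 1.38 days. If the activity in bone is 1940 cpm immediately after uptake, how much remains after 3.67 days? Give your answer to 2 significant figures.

120 cpm

1/t_eff = 1/t_phys + 1/t_biol = 1/2.7 + 1/1.38 = 1.095 per day.
t_eff = 2.7 × 1.38 / (2.7 + 1.38) ≈ 0.91324 days.
Remaining = 1940 × (1/2)^(3.67/0.91324) = 1940 × (1/2)^4.0187 ≈ 119.69 cpm.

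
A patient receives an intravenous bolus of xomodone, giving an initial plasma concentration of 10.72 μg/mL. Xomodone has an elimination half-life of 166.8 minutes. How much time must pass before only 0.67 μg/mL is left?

0.67/10.72 = 1/16, so 4 half-lives have elapsed.
t = 4 × 166.8 = 667.2 minutes.

667.2 minutes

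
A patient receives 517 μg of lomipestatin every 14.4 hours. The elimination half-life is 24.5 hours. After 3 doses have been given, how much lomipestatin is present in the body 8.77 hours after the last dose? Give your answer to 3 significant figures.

850 μg

The 3 doses were given 37.57, 23.17, 8.77 hours ago.
Total = 517·(1/2)^(37.57/24.5) + 517·(1/2)^(23.17/24.5) + 517·(1/2)^(8.77/24.5)
      = 178.6 + 268.41 + 403.4 ≈ 850.41 μg.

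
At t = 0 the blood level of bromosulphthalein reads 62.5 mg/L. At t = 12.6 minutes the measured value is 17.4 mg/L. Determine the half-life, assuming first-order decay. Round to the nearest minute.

7 minutes

A/A₀ = 17.4/62.5 ≈ 0.2784.
n = log₂(3.592) ≈ 1.8448 half-lives elapsed in 12.6 minutes.
t½ = 12.6/1.8448 ≈ 6.8301 minutes.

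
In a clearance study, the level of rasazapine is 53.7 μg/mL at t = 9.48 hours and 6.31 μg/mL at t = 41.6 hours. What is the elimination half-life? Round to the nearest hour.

10 hours

Over Δt = 41.6 − 9.48 = 32.12 hours, the level fell by a factor of 53.7/6.31 ≈ 8.5103.
n = log₂(8.5103) ≈ 3.0892 half-lives, so t½ = 32.12/3.0892 ≈ 10.397 hours.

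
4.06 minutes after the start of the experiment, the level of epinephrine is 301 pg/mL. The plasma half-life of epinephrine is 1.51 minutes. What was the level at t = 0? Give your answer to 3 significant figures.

Number of half-lives elapsed: n = 4.06/1.51 ≈ 2.6887.
A₀ = A × 2^n = 301 × 2^2.6887 = 301 × 6.4475 ≈ 1940.7 pg/mL.

1940 pg/mL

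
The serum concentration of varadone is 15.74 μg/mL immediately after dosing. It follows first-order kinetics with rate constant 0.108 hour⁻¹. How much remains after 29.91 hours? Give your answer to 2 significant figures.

0.62 μg/mL

t½ = ln 2 / λ = 0.69315 / 0.108 ≈ 6.418 hours.
Number of half-lives: n = 29.91/6.418 ≈ 4.6603.
Remaining = 15.74 × (1/2)^4.6603 = 15.74 × 0.039546 ≈ 0.62246 μg/mL.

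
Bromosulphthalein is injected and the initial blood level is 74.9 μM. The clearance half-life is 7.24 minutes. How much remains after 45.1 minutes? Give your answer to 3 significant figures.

Number of half-lives: n = 45.1/7.24 ≈ 6.2293.
Remaining = 74.9 × (1/2)^6.2293 = 74.9 × 0.013329 ≈ 0.99835 μM.

0.998 μM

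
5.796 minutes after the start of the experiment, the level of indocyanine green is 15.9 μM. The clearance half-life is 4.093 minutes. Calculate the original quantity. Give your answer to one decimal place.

Number of half-lives elapsed: n = 5.796/4.093 ≈ 1.4161.
A₀ = A × 2^n = 15.9 × 2^1.4161 = 15.9 × 2.6686 ≈ 42.431 μM.

42.4 μM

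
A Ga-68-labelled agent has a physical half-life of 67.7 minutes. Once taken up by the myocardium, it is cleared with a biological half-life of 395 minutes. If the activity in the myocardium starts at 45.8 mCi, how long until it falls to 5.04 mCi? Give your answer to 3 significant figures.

184 minutes

1/t_eff = 1/t_phys + 1/t_biol = 1/67.7 + 1/395 = 0.017303 per minute.
t_eff = 67.7 × 395 / (67.7 + 395) ≈ 57.794 minutes.
n = log₂(45.8/5.04) ≈ 3.1839; t = 3.1839 × 57.794 ≈ 184.01 minutes.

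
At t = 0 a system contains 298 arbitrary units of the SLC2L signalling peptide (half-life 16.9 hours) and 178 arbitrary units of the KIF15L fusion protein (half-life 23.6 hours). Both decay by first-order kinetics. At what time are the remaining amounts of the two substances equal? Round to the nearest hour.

Set 298·(1/2)^(t/16.9) = 178·(1/2)^(t/23.6).
Taking log₂: log₂(298/178) = t·(1/16.9 − 1/23.6).
log₂(1.6742) = 0.74344; 1/16.9 − 1/23.6 = 0.016799.
t = 0.74344 / 0.016799 ≈ 44.255 hours.

44 hours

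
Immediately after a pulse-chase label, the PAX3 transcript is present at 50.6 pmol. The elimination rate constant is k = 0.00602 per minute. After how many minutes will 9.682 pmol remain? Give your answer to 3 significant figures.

275 minutes

t½ = ln 2 / k = 0.69315 / 0.00602 ≈ 115.14 minutes.
Fraction remaining = 9.682/50.6 ≈ 0.19134.
n = log₂(50.6/9.682) = ln(5.2262)/ln 2 ≈ 2.3858 half-lives.
t = n × t½ = 2.3858 × 115.14 ≈ 274.7 minutes.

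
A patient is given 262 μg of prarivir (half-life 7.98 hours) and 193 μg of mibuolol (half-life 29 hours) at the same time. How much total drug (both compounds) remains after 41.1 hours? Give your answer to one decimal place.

79.6 μg

prarivir: 262 × (1/2)^(41.1/7.98) = 262 × (1/2)^5.1504 ≈ 7.3771 μg.
mibuolol: 193 × (1/2)^(41.1/29) = 193 × (1/2)^1.4172 ≈ 72.265 μg.
Total = 7.3771 + 72.265 ≈ 79.642 μg.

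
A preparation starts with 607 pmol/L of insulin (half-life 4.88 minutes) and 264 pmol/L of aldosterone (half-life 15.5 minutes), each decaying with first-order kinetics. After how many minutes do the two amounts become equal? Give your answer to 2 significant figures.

Set 607·(1/2)^(t/4.88) = 264·(1/2)^(t/15.5).
Taking log₂: log₂(607/264) = t·(1/4.88 − 1/15.5).
log₂(2.2992) = 1.2012; 1/4.88 − 1/15.5 = 0.1404.
t = 1.2012 / 0.1404 ≈ 8.5551 minutes.

8.6 minutes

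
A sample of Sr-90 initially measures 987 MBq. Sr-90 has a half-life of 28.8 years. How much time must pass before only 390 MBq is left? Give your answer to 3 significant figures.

Fraction remaining = 390/987 ≈ 0.39514.
n = log₂(987/390) = ln(2.5308)/ln 2 ≈ 1.3396 half-lives.
t = n × t½ = 1.3396 × 28.8 ≈ 38.58 years.

38.6 years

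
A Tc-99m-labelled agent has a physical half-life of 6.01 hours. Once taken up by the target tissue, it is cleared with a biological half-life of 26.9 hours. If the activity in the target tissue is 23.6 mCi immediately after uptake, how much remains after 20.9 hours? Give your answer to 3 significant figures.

1/t_eff = 1/t_phys + 1/t_biol = 1/6.01 + 1/26.9 = 0.20356 per hour.
t_eff = 6.01 × 26.9 / (6.01 + 26.9) ≈ 4.9125 hours.
Remaining = 23.6 × (1/2)^(20.9/4.9125) = 23.6 × (1/2)^4.2545 ≈ 1.2365 mCi.

1.24 mCi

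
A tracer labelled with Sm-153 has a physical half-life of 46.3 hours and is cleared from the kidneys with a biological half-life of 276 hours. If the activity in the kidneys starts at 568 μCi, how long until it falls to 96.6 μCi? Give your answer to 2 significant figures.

100 hours

1/t_eff = 1/t_phys + 1/t_biol = 1/46.3 + 1/276 = 0.025221 per hour.
t_eff = 46.3 × 276 / (46.3 + 276) ≈ 39.649 hours.
n = log₂(568/96.6) ≈ 2.5558; t = 2.5558 × 39.649 ≈ 101.33 hours.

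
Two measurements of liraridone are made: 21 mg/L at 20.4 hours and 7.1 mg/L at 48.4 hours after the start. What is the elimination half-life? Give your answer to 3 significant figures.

17.9 hours

Over Δt = 48.4 − 20.4 = 28 hours, the level fell by a factor of 21/7.1 ≈ 2.9577.
n = log₂(2.9577) ≈ 1.5645 half-lives, so t½ = 28/1.5645 ≈ 17.897 hours.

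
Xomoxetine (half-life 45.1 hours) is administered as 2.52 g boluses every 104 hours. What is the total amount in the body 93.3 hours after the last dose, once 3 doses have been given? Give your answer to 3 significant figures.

0.747 g

The 3 doses were given 301.3, 197.3, 93.3 hours ago.
Total = 2.52·(1/2)^(301.3/45.1) + 2.52·(1/2)^(197.3/45.1) + 2.52·(1/2)^(93.3/45.1)
      = 0.024564 + 0.12147 + 0.60069 ≈ 0.74672 g.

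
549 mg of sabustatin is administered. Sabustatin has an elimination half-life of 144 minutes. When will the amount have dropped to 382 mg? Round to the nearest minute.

Fraction remaining = 382/549 ≈ 0.69581.
n = log₂(549/382) = ln(1.4372)/ln 2 ≈ 0.52323 half-lives.
t = n × t½ = 0.52323 × 144 ≈ 75.346 minutes.

75 minutes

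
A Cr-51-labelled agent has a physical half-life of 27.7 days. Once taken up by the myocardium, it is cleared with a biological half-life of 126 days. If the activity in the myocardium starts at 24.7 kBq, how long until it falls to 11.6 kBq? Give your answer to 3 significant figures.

24.8 days

1/t_eff = 1/t_phys + 1/t_biol = 1/27.7 + 1/126 = 0.044038 per day.
t_eff = 27.7 × 126 / (27.7 + 126) ≈ 22.708 days.
n = log₂(24.7/11.6) ≈ 1.0904; t = 1.0904 × 22.708 ≈ 24.76 days.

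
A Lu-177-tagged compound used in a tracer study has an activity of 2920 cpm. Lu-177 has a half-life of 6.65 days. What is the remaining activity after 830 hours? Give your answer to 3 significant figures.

79.4 cpm

Convert the elapsed time: 830 hours = 34.5833 days.
Number of half-lives: n = 34.5833/6.65 ≈ 5.2005.
Remaining = 2920 × (1/2)^5.2005 = 2920 × 0.027195 ≈ 79.41 cpm.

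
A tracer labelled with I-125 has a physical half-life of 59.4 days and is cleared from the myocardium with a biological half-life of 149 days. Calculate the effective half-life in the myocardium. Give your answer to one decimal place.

42.5 days

1/t_eff = 1/t_phys + 1/t_biol = 1/59.4 + 1/149 = 0.023546 per day.
t_eff = 59.4 × 149 / (59.4 + 149) ≈ 42.469 days.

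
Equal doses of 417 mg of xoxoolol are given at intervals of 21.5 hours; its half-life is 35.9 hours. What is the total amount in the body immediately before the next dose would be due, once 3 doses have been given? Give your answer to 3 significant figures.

The 3 doses were given 64.5, 43, 21.5 hours ago.
Total = 417·(1/2)^(64.5/35.9) + 417·(1/2)^(43/35.9) + 417·(1/2)^(21.5/35.9)
      = 120.03 + 181.79 + 275.33 ≈ 577.15 mg.

577 mg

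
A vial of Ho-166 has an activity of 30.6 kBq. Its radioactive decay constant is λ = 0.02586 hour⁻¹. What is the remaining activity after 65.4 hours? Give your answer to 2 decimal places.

t½ = ln 2 / λ = 0.69315 / 0.02586 ≈ 26.804 hours.
Number of half-lives: n = 65.4/26.804 ≈ 2.4399.
Remaining = 30.6 × (1/2)^2.4399 = 30.6 × 0.18429 ≈ 5.6393 kBq.

5.64 kBq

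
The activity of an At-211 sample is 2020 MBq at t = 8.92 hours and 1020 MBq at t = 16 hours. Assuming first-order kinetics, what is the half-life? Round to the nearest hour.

7 hours

Over Δt = 16 − 8.92 = 7.08 hours, the level fell by a factor of 2020/1020 ≈ 1.9804.
n = log₂(1.9804) ≈ 0.98579 half-lives, so t½ = 7.08/0.98579 ≈ 7.1821 hours.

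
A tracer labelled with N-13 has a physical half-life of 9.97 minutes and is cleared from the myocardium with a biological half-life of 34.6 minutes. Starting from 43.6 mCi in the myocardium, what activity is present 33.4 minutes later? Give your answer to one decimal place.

1/t_eff = 1/t_phys + 1/t_biol = 1/9.97 + 1/34.6 = 0.1292 per minute.
t_eff = 9.97 × 34.6 / (9.97 + 34.6) ≈ 7.7398 minutes.
Remaining = 43.6 × (1/2)^(33.4/7.7398) = 43.6 × (1/2)^4.3154 ≈ 2.1899 mCi.

2.2 mCi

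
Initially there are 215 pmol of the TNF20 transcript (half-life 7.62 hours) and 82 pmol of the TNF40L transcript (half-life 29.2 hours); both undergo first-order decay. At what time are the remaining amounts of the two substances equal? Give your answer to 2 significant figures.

Set 215·(1/2)^(t/7.62) = 82·(1/2)^(t/29.2).
Taking log₂: log₂(215/82) = t·(1/7.62 − 1/29.2).
log₂(2.622) = 1.3906; 1/7.62 − 1/29.2 = 0.096987.
t = 1.3906 / 0.096987 ≈ 14.338 hours.

14 hours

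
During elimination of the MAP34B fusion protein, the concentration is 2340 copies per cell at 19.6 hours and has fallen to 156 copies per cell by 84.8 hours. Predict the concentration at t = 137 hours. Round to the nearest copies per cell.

Over Δt = 84.8 − 19.6 = 65.2 hours, the level fell by a factor of 2340/156 ≈ 15.
n = log₂(15) ≈ 3.9069 half-lives, so t½ = 65.2/3.9069 ≈ 16.688 hours.
From t = 84.8 to t = 137: 156 × (1/2)^((137−84.8)/16.688) ≈ 17.846 copies per cell.

18 copies per cell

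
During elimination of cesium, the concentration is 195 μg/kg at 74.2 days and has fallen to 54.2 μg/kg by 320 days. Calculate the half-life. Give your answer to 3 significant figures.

Over Δt = 320 − 74.2 = 245.8 days, the level fell by a factor of 195/54.2 ≈ 3.5978.
n = log₂(3.5978) ≈ 1.8471 half-lives, so t½ = 245.8/1.8471 ≈ 133.07 days.

133 days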